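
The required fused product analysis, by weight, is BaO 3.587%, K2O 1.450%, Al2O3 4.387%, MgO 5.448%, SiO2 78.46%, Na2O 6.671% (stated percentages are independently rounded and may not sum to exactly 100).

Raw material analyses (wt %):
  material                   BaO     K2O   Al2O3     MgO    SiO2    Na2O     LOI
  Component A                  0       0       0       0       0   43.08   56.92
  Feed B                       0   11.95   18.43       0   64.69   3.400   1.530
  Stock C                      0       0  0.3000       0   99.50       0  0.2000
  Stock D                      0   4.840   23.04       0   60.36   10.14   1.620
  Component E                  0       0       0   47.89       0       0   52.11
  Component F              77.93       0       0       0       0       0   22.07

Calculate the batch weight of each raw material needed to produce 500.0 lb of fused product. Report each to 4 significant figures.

Batch per 500.0 lb fused product:
  Component A: 59.90 lb
  Feed B: 35.31 lb
  Stock C: 333.3 lb
  Stock D: 62.62 lb
  Component E: 56.88 lb
  Component F: 23.01 lb
Total batch = 571.0 lb; LOI loss = 71.03 lb; yield = 87.56%

The intermediate values are displayed (rounded to 4 significant digits) in the printout — full precision is carried in all steps — every reported figure takes exactly one rounding; the derived quantities (the six compositions, the yield, totals, net glass mass, ignition loss) are recomputed at exact precision using the weight values per 500.0 lb of glass, precisely as stated by the question or the answer.
Oxide-by-oxide targets in 500.0 lb fused product:
  BaO: 3.587% × 500.0 = 17.93 lb
  K2O: 1.450% × 500.0 = 7.250 lb
  Al2O3: 4.387% × 500.0 = 21.94 lb
  MgO: 5.448% × 500.0 = 27.24 lb
  SiO2: 78.46% × 500.0 = 392.3 lb
  Na2O: 6.671% × 500.0 = 33.35 lb
Per-oxide balance check working from each reported weight, against the basis in use (sum by sum, the targets are met modulo rounding of the values):
  BaO: 23.01·0.7793 = 17.93 lb (target 17.93 lb)
  K2O: 35.31·0.1195 + 62.62·0.04840 = 7.250 lb (target 7.250 lb)
  Al2O3: 35.31·0.1843 + 333.3·0.003000 + 62.62·0.2304 = 21.94 lb (target 21.94 lb)
  MgO: 56.88·0.4789 = 27.24 lb (target 27.24 lb)
  SiO2: 35.31·0.6469 + 333.3·0.9950 + 62.62·0.6036 = 392.3 lb (target 392.3 lb)
  Na2O: 59.90·0.4308 + 35.31·0.03400 + 62.62·0.1014 = 33.36 lb (target 33.35 lb)
Glass-mass bookkeeping: batch total minus LOI = 500.0 lb (summing oxide targets gives 500.0 lb; basis as stated: 500.0 lb — rounding explains the deltas).
Summing the batch: Σ batch = 571.0 lb; LOI removed, Σ of batch·LOI: 71.03 lb; yield, glass over the total, = 87.56%.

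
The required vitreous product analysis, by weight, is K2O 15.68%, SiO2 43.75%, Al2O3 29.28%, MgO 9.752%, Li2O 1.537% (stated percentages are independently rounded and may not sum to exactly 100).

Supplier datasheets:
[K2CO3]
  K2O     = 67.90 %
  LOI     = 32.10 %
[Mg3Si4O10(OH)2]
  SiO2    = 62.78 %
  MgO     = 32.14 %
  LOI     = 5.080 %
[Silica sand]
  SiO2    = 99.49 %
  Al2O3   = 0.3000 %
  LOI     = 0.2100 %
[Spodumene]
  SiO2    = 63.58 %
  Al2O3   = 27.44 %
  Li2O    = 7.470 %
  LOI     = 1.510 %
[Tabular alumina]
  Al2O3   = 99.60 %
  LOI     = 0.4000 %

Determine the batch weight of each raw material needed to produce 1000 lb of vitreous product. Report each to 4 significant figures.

Values along the way are shown, rounded to four significant digits, between the steps; each numeric step keeps exact precision at each step. Each reported value receives exactly one rounding — all derived quantities, including the five compositions, ignition loss, net glass mass, yield, totals, are carried using the weight values at 1000 lb of glass at full precision as quoted within question or answer.
Oxide-by-oxide targets in 1000 lb vitreous product:
  K2O: 15.68% × 1000 = 156.8 lb
  SiO2: 43.75% × 1000 = 437.5 lb
  Al2O3: 29.28% × 1000 = 292.8 lb
  MgO: 9.752% × 1000 = 97.52 lb
  Li2O: 1.537% × 1000 = 15.37 lb
A balance pass over the oxides, per the reported batch figures, per the basis as stated (every target is met by its sum once rounding is allowed for):
  K2O: 230.9·0.6790 = 156.8 lb (target 156.8 lb)
  SiO2: 303.4·0.6278 + 116.8·0.9949 + 205.8·0.6358 = 437.5 lb (target 437.5 lb)
  Al2O3: 116.8·0.003000 + 205.8·0.2744 + 236.9·0.9960 = 292.8 lb (target 292.8 lb)
  MgO: 303.4·0.3214 = 97.51 lb (target 97.52 lb)
  Li2O: 205.8·0.07470 = 15.37 lb (target 15.37 lb)
The glass-mass cross-check: total batch − LOI = 1000 lb (the Σ of target masses is 1000 lb; basis as stated: 1000 lb — rounding explains the deltas).
Summing the batch: Σ batch = 1094 lb; Σ batch·LOI gives LOI loss = 93.83 lb; yield = glass ÷ total batch = 91.42%.

Batch per 1000 lb vitreous product:
  K2CO3: 230.9 lb
  Mg3Si4O10(OH)2: 303.4 lb
  Silica sand: 116.8 lb
  Spodumene: 205.8 lb
  Tabular alumina: 236.9 lb
Total batch = 1094 lb; LOI loss = 93.83 lb; yield = 91.42%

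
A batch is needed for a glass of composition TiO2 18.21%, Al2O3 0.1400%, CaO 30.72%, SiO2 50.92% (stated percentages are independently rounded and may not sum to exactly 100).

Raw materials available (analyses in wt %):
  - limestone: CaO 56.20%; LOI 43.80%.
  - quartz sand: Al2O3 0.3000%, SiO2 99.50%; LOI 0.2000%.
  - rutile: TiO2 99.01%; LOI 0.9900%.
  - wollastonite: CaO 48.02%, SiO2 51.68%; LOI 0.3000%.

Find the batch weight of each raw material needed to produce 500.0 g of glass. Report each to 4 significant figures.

Working values are shown rounded off to 4 significant figures alongside each step; the working math holds full precision in every operation; each reported value is rounded exactly once — the derived quantities, including four oxide percentages, LOI, glass mass, totals, yield, are computed using the weight values on 500.0 g of glass in full float precision, exactly as shown in either problem or answer.
The oxide mass targets at 500.0 g glass:
  TiO2: 18.21% × 500.0 = 91.05 g
  Al2O3: 0.1400% × 500.0 = 0.7000 g
  CaO: 30.72% × 500.0 = 153.6 g
  SiO2: 50.92% × 500.0 = 254.6 g
Oxide-by-oxide audit using the reported weights, against the basis in use (each sum matches its target mass up to rounding of the answer):
  TiO2: 91.96·0.9901 = 91.05 g (target 91.05 g)
  Al2O3: 233.3·0.003000 = 0.6999 g (target 0.7000 g)
  CaO: 236.2·0.5620 + 43.41·0.4802 = 153.6 g (target 153.6 g)
  SiO2: 233.3·0.9950 + 43.41·0.5168 = 254.6 g (target 254.6 g)
Glass-mass closure: total charge less LOI = 499.9 g (the targets, summed, come to 500.0 g; against the stated basis, 500.0 g — any gap is answer rounding).
Whole-batch sum: Σ batch = 604.9 g; the LOI term Σ batch·LOI equals 105.0 g; yield: glass divided by total = 82.65%.

Batch per 500.0 g glass:
  limestone: 236.2 g
  quartz sand: 233.3 g
  rutile: 91.96 g
  wollastonite: 43.41 g
Total batch = 604.9 g; LOI loss = 105.0 g; yield = 82.65%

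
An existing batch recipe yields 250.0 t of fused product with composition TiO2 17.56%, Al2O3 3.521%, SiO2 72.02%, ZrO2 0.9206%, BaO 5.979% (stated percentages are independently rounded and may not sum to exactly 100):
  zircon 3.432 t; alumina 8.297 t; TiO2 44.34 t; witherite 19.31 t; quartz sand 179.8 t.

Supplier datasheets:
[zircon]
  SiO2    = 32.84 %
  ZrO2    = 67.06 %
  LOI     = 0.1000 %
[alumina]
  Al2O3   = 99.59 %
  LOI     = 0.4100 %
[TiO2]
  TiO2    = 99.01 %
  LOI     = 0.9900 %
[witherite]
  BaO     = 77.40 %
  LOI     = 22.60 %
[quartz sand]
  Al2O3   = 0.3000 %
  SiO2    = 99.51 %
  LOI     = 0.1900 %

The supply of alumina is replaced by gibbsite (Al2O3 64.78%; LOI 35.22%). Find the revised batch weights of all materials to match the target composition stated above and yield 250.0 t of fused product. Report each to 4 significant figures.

Working values are displayed (rounded to four significant digits) within the worked lines — each numeric step carries full precision end to end. Exactly one rounding is applied to each reported value; the derived quantities, which include ignition loss, the yield, totals, the five compositions, net glass mass, are carried in full precision, as written in problem or answer, from the weighed amounts at 250.0 t of glass.
Oxide mass targets, per 250.0 t fused product:
  TiO2: 17.56% × 250.0 = 43.90 t
  Al2O3: 3.521% × 250.0 = 8.802 t
  SiO2: 72.02% × 250.0 = 180.0 t
  ZrO2: 0.9206% × 250.0 = 2.302 t
  BaO: 5.979% × 250.0 = 14.95 t
Checking each oxide sum per the reported batch figures, for the quoted basis mass (sums match the target masses modulo rounding of the values):
  TiO2: 44.34·0.9901 = 43.90 t (target 43.90 t)
  Al2O3: 12.76·0.6478 + 179.8·0.003000 = 8.805 t (target 8.802 t)
  SiO2: 3.432·0.3284 + 179.8·0.9951 = 180.0 t (target 180.0 t)
  ZrO2: 3.432·0.6706 = 2.301 t (target 2.302 t)
  BaO: 19.31·0.7740 = 14.95 t (target 14.95 t)
Glass-mass bookkeeping: total charge less LOI = 250.0 t (the targets, summed, come to 250.0 t; versus the stated basis of 250.0 t — a pure rounding effect).
Whole-batch sum: Σ batch = 259.6 t; LOI removed, Σ of batch·LOI: 9.642 t; glass ÷ batch gives a yield of 96.29%.

Revised batch per 250.0 t fused product:
  zircon: 3.432 t
  gibbsite: 12.76 t
  TiO2: 44.34 t
  witherite: 19.31 t
  quartz sand: 179.8 t
Total batch = 259.6 t; LOI loss = 9.642 t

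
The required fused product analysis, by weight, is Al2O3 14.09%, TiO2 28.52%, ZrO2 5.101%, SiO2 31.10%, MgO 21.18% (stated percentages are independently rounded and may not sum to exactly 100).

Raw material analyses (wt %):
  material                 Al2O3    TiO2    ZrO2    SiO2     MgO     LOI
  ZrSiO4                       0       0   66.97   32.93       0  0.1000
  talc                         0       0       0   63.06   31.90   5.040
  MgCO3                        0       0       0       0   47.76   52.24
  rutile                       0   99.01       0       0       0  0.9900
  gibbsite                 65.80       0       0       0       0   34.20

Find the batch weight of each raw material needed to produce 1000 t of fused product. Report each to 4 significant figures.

Batch per 1000 t fused product:
  ZrSiO4: 76.17 t
  talc: 453.4 t
  MgCO3: 140.6 t
  rutile: 288.1 t
  gibbsite: 214.1 t
Total batch = 1172 t; LOI loss = 172.5 t; yield = 85.29%

Intermediates are displayed rounded to four significant figures when written out — all arithmetic keeps full precision from first step to last — every reported result carries a single rounding; derived quantities are computed at full precision (ignition loss, the totals, glass mass, the yield, five oxide percentages) using the weight values per 1000 t of glass, as written in problem or answer.
Per-oxide target masses for 1000 t fused product:
  Al2O3: 14.09% × 1000 = 140.9 t
  TiO2: 28.52% × 1000 = 285.2 t
  ZrO2: 5.101% × 1000 = 51.01 t
  SiO2: 31.10% × 1000 = 311.0 t
  MgO: 21.18% × 1000 = 211.8 t
Sums-versus-targets review working from each reported weight, for the quoted basis mass (oxide sums agree with the targets within answer rounding):
  Al2O3: 214.1·0.6580 = 140.9 t (target 140.9 t)
  TiO2: 288.1·0.9901 = 285.2 t (target 285.2 t)
  ZrO2: 76.17·0.6697 = 51.01 t (target 51.01 t)
  SiO2: 76.17·0.3293 + 453.4·0.6306 = 311.0 t (target 311.0 t)
  MgO: 453.4·0.3190 + 140.6·0.4776 = 211.8 t (target 211.8 t)
Glass-mass closure: Σ batch − LOI loss = 999.9 t (the Σ of target masses is 999.9 t; stated basis 1000 t — differing by rounding only).
Total batch = Σ batch = 1172 t; loss to ignition Σ batch·LOI = 172.5 t; yield, glass over the total, = 85.29%.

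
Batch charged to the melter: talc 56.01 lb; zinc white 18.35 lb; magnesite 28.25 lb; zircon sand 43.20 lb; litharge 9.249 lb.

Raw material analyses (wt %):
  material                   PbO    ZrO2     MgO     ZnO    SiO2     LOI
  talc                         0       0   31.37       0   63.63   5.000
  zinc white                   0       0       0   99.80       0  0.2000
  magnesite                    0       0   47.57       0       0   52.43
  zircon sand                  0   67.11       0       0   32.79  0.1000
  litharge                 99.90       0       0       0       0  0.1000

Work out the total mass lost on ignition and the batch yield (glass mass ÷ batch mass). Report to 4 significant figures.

LOI loss = 17.70 lb; glass = 137.4 lb; yield = 88.58%

Working values appear (rounded to 4 significant figures) in the printout; all internal work keeps full float precision at all times; each reported result receives exactly one rounding. The derived quantities, which include LOI, net glass mass, the five compositions, yield, totals, are re-derived in exact precision, exactly as shown in question or answer, from the batch weights at 137.4 lb of glass.
Material-by-material LOI:
  talc: 56.01 × 0.05000 = 2.800 lb
  zinc white: 18.35 × 0.002000 = 0.03670 lb
  magnesite: 28.25 × 0.5243 = 14.81 lb
  zircon sand: 43.20 × 0.001000 = 0.04320 lb
  litharge: 9.249 × 0.001000 = 0.009249 lb
Total LOI = 17.70 lb
Glass = batch − LOI = 155.1 − 17.70 = 137.4 lb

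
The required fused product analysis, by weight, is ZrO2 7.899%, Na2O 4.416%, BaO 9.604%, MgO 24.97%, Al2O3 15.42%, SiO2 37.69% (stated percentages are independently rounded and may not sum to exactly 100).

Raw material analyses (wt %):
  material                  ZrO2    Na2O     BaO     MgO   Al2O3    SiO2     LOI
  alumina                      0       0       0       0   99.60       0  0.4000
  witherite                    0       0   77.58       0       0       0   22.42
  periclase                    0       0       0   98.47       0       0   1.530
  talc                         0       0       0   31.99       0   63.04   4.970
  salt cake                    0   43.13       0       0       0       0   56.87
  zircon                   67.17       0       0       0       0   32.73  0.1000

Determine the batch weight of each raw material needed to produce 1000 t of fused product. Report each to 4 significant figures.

Each numeric step maintains full float precision through every step; values along the way are printed, with 4-significant-digit rounding, between the steps; every reported figure undergoes a single rounding; derived quantities (LOI, totals, glass mass, the six compositions, the yield) are carried using the weight values at 1000 t of glass in exact precision, precisely as stated by the question or the answer.
Oxide-by-oxide targets in 1000 t fused product:
  ZrO2: 7.899% × 1000 = 78.99 t
  Na2O: 4.416% × 1000 = 44.16 t
  BaO: 9.604% × 1000 = 96.04 t
  MgO: 24.97% × 1000 = 249.7 t
  Al2O3: 15.42% × 1000 = 154.2 t
  SiO2: 37.69% × 1000 = 376.9 t
Oxide-by-oxide audit given the weights on record, against the basis in use (summed amounts equal target values within answer rounding):
  ZrO2: 117.6·0.6717 = 78.99 t (target 78.99 t)
  Na2O: 102.4·0.4313 = 44.17 t (target 44.16 t)
  BaO: 123.8·0.7758 = 96.04 t (target 96.04 t)
  MgO: 79.18·0.9847 + 536.8·0.3199 = 249.7 t (target 249.7 t)
  Al2O3: 154.8·0.9960 = 154.2 t (target 154.2 t)
  SiO2: 536.8·0.6304 + 117.6·0.3273 = 376.9 t (target 376.9 t)
Glass-mass closure: total charge less LOI = 1000 t (oxide target masses add up to 1000 t; versus the stated basis of 1000 t — gaps are rounding artifacts).
Whole-batch sum: Σ batch = 1115 t; Σ batch·LOI gives LOI loss = 114.6 t; the yield ratio, glass ÷ batch: 89.72%.

Batch per 1000 t fused product:
  alumina: 154.8 t
  witherite: 123.8 t
  periclase: 79.18 t
  talc: 536.8 t
  salt cake: 102.4 t
  zircon: 117.6 t
Total batch = 1115 t; LOI loss = 114.6 t; yield = 89.72%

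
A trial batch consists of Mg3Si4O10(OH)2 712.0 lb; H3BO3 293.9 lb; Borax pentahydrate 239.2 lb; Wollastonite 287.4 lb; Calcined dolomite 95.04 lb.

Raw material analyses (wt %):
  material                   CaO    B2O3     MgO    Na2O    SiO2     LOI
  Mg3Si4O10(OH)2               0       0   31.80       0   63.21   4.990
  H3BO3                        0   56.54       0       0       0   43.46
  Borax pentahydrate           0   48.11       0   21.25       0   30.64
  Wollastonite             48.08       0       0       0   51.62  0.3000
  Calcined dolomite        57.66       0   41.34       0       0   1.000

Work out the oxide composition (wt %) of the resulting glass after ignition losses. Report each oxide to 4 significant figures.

Glass mass = 1389 lb (batch 1628 − LOI 238.4).
Composition: CaO 13.89%, B2O3 20.25%, MgO 19.13%, Na2O 3.659%, SiO2 43.08%

Every computation maintains full float precision all the way through. Working values are displayed, rounded to 4 significant figures, between the steps — a single rounding finalizes every reported figure. All derived quantities are recomputed at full precision (ignition loss, totals, five oxide percentages, the yield, net glass mass) from the weighed amounts on 1389 lb of glass as written in the problem or answer text.
Mass of each oxide from the mix:
  CaO: 287.4·0.4808 + 95.04·0.5766 = 193.0 lb
  B2O3: 293.9·0.5654 + 239.2·0.4811 = 281.3 lb
  MgO: 712.0·0.3180 + 95.04·0.4134 = 265.7 lb
  Na2O: 239.2·0.2125 = 50.83 lb
  SiO2: 712.0·0.6321 + 287.4·0.5162 = 598.4 lb
LOI: 712.0·0.04990 + 293.9·0.4346 + 239.2·0.3064 + 287.4·0.003000 + 95.04·0.01000 = 238.4 lb
batch − LOI leaves glass = 1628 − 238.4 = 1389 lb (= the summed oxide contributions)
each wt % is 100 × oxide ÷ glass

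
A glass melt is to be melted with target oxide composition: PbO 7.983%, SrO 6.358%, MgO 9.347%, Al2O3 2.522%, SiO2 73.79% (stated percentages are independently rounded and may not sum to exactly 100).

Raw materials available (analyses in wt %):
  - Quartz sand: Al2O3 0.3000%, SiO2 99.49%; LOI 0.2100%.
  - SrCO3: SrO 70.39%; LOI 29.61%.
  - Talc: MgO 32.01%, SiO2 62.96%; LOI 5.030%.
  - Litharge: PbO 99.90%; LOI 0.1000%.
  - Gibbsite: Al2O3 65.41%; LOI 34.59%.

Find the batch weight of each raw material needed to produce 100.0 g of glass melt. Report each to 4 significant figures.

Batch per 100.0 g glass melt:
  Quartz sand: 55.69 g
  SrCO3: 9.033 g
  Talc: 29.20 g
  Litharge: 7.991 g
  Gibbsite: 3.600 g
Total batch = 105.5 g; LOI loss = 5.514 g; yield = 94.77%

Exact precision is kept in all steps; values along the way appear, with 4-significant-figure rounding, on the page — exactly one rounding lands on each reported value — derived quantities (the totals, five oxide percentages, glass mass, yield, ignition loss) are recomputed starting from the weights on 100.0 g of glass in exact precision as written in either problem or answer.
The oxide mass targets at 100.0 g glass melt:
  PbO: 7.983% × 100.0 = 7.983 g
  SrO: 6.358% × 100.0 = 6.358 g
  MgO: 9.347% × 100.0 = 9.347 g
  Al2O3: 2.522% × 100.0 = 2.522 g
  SiO2: 73.79% × 100.0 = 73.79 g
A balance pass over the oxides, working from each reported weight, at the basis given (sum by sum, the targets are met modulo rounding of the values):
  PbO: 7.991·0.9990 = 7.983 g (target 7.983 g)
  SrO: 9.033·0.7039 = 6.358 g (target 6.358 g)
  MgO: 29.20·0.3201 = 9.347 g (target 9.347 g)
  Al2O3: 55.69·0.003000 + 3.600·0.6541 = 2.522 g (target 2.522 g)
  SiO2: 55.69·0.9949 + 29.20·0.6296 = 73.79 g (target 73.79 g)
The glass-mass cross-check: the batch minus its LOI: 100.0 g (oxide target masses add up to 100.0 g; stated basis 100.0 g — deltas are rounding alone).
Batch grand total — Σ batch = 105.5 g; ignition loss, Σ(batch × LOI) = 5.514 g; yield, glass over the total, = 94.77%.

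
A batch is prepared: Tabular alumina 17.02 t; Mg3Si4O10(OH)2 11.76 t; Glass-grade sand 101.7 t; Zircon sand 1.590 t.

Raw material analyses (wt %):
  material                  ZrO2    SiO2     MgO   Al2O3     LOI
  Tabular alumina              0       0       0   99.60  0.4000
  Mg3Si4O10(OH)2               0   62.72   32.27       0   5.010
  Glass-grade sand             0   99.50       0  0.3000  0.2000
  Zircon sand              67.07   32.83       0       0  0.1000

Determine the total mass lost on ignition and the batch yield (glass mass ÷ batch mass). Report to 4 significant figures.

The intermediate values appear, rounded to four significant digits, as written — the whole derivation keeps exact precision in all steps; exactly one rounding goes into every reported figure; derived quantities (net glass mass, four oxide percentages, yield, ignition loss, the totals) are recomputed from the batch weights for 131.2 t of glass in full float precision, exactly as shown in problem or answer.
Loss on ignition, line by line:
  Tabular alumina: 17.02 × 0.004000 = 0.06808 t
  Mg3Si4O10(OH)2: 11.76 × 0.05010 = 0.5892 t
  Glass-grade sand: 101.7 × 0.002000 = 0.2034 t
  Zircon sand: 1.590 × 0.001000 = 0.001590 t
Total LOI = 0.8622 t
Glass = batch − LOI = 132.1 − 0.8622 = 131.2 t

LOI loss = 0.8622 t; glass = 131.2 t; yield = 99.35%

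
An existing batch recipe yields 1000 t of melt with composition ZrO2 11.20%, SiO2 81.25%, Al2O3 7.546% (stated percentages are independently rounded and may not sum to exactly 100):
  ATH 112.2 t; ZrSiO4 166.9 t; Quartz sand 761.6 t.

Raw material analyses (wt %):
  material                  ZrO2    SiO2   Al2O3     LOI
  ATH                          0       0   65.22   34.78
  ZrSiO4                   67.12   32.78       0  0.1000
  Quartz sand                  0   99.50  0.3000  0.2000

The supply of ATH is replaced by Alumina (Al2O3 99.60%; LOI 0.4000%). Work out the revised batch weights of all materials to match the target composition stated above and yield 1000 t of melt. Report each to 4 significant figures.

Revised batch per 1000 t melt:
  Alumina: 73.47 t
  ZrSiO4: 166.9 t
  Quartz sand: 761.6 t
Total batch = 1002 t; LOI loss = 1.984 t

Exact precision is maintained end to end; values along the way appear (rounded to 4 significant digits) at each printed step. Each reported result includes exactly one rounding. The derived quantities, which include three oxide percentages, the totals, glass mass, the yield, LOI, are computed at full precision, precisely as stated by the problem or answer text, from the batch weights per 1000 t of glass.
Per-oxide target masses for 1000 t melt:
  ZrO2: 11.20% × 1000 = 112.0 t
  SiO2: 81.25% × 1000 = 812.5 t
  Al2O3: 7.546% × 1000 = 75.46 t
Per-oxide balance check on the weights just shown, under the basis named above (each sum matches its target mass exact up to rounding of places):
  ZrO2: 166.9·0.6712 = 112.0 t (target 112.0 t)
  SiO2: 166.9·0.3278 + 761.6·0.9950 = 812.5 t (target 812.5 t)
  Al2O3: 73.47·0.9960 + 761.6·0.003000 = 75.46 t (target 75.46 t)
Glass-mass bookkeeping: total batch − LOI = 1000 t (the Σ of target masses is 1000 t; versus the stated basis of 1000 t — rounding explains the deltas).
Batch total: Σ batch = 1002 t; ignition loss, Σ(batch × LOI) = 1.984 t; as yield: glass ÷ batch → 99.80%.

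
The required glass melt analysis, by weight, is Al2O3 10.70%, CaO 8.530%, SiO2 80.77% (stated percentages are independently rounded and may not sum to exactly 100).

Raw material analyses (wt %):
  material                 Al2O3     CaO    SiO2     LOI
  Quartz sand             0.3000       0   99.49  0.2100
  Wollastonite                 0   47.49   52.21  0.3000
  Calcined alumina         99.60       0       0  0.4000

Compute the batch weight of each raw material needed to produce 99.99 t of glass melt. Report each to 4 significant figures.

Batch per 99.99 t glass melt:
  Quartz sand: 71.75 t
  Wollastonite: 17.96 t
  Calcined alumina: 10.53 t
Total batch = 100.2 t; LOI loss = 0.2467 t; yield = 99.75%

The whole derivation carries full precision from start to finish. Intermediates appear (rounded to 4 significant figures) as written — every reported figure undergoes a single rounding — all derived quantities are re-derived at exact precision (the yield, the totals, glass mass, LOI, the three compositions) starting from the weights on 99.99 t of glass as set out in the problem or the answer.
Per-oxide target masses for 99.99 t glass melt:
  Al2O3: 10.70% × 99.99 = 10.70 t
  CaO: 8.530% × 99.99 = 8.529 t
  SiO2: 80.77% × 99.99 = 80.76 t
Oxide-by-oxide audit given the weights on record, relative to the basis at hand (oxide sums agree with the targets exact up to rounding of places):
  Al2O3: 71.75·0.003000 + 10.53·0.9960 = 10.70 t (target 10.70 t)
  CaO: 17.96·0.4749 = 8.529 t (target 8.529 t)
  SiO2: 71.75·0.9949 + 17.96·0.5221 = 80.76 t (target 80.76 t)
Glass-mass sanity pass: net batch after ignition = 99.99 t (targets for the oxides total 99.99 t; basis as stated: 99.99 t — a pure rounding effect).
Batch grand total — Σ batch = 100.2 t; the LOI term Σ batch·LOI equals 0.2467 t; yield, glass over the total, = 99.75%.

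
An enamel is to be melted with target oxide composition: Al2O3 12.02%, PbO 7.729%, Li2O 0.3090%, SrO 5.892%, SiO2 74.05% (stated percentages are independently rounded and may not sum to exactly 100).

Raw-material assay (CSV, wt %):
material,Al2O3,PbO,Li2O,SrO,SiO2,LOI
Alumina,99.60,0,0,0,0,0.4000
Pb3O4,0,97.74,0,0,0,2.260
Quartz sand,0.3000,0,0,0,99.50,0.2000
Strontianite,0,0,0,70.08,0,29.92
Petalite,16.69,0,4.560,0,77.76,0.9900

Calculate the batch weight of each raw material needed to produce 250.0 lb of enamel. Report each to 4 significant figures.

Intermediates appear rounded to four significant figures alongside each step; every computation runs at full precision from first step to last — every reported result is rounded just once — the derived quantities are rebuilt in exact precision (ignition loss, the yield, glass mass, the five compositions, the totals) from the weighed amounts per 250.0 lb of glass as given in the problem or answer text.
Target oxide masses per 250.0 lb enamel:
  Al2O3: 12.02% × 250.0 = 30.05 lb
  PbO: 7.729% × 250.0 = 19.32 lb
  Li2O: 0.3090% × 250.0 = 0.7725 lb
  SrO: 5.892% × 250.0 = 14.73 lb
  SiO2: 74.05% × 250.0 = 185.1 lb
Mass-balance tally per oxide given the weights on record, at the basis given (delivered sums recover each target up to rounding of the answer):
  Al2O3: 26.81·0.9960 + 172.8·0.003000 + 16.94·0.1669 = 30.05 lb (target 30.05 lb)
  PbO: 19.77·0.9774 = 19.32 lb (target 19.32 lb)
  Li2O: 16.94·0.04560 = 0.7725 lb (target 0.7725 lb)
  SrO: 21.02·0.7008 = 14.73 lb (target 14.73 lb)
  SiO2: 172.8·0.9950 + 16.94·0.7776 = 185.1 lb (target 185.1 lb)
Glass-mass closure: whole batch net of LOI = 250.0 lb (oxide target masses add up to 250.0 lb; against the stated basis, 250.0 lb — a pure rounding effect).
Total batch = Σ batch = 257.3 lb; LOI removed, Σ of batch·LOI: 7.357 lb; yield, glass over the total, = 97.14%.

Batch per 250.0 lb enamel:
  Alumina: 26.81 lb
  Pb3O4: 19.77 lb
  Quartz sand: 172.8 lb
  Strontianite: 21.02 lb
  Petalite: 16.94 lb
Total batch = 257.3 lb; LOI loss = 7.357 lb; yield = 97.14%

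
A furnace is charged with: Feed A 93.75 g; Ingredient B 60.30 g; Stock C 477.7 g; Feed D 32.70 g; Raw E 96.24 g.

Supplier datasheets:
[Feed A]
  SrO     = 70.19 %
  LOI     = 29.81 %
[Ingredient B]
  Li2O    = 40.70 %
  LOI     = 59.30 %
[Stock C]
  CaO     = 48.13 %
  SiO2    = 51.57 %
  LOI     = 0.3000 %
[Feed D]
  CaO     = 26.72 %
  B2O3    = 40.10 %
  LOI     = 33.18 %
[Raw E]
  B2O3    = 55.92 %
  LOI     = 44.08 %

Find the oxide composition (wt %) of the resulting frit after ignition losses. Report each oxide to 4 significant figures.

Glass mass = 642.3 g (batch 760.7 − LOI 118.4).
Composition: CaO 37.16%, B2O3 10.42%, SrO 10.25%, SiO2 38.36%, Li2O 3.821%

Mid-chain values appear (rounded to 4 significant digits) in the printout. All arithmetic maintains full precision at all times. Each reported figure carries a single rounding. The derived quantities are re-derived from the batch weights for 642.3 g of glass at full precision (net glass mass, LOI, five oxide percentages, the totals, yield), as quoted within question or answer.
Oxide masses out of the charge:
  CaO: 477.7·0.4813 + 32.70·0.2672 = 238.7 g
  B2O3: 32.70·0.4010 + 96.24·0.5592 = 66.93 g
  SrO: 93.75·0.7019 = 65.80 g
  SiO2: 477.7·0.5157 = 246.3 g
  Li2O: 60.30·0.4070 = 24.54 g
LOI: 93.75·0.2981 + 60.30·0.5930 + 477.7·0.003000 + 32.70·0.3318 + 96.24·0.4408 = 118.4 g
Glass = total batch minus LOI = 760.7 − 118.4 = 642.3 g (equal to the oxide-mass sum)
wt %: oxide over glass, times 100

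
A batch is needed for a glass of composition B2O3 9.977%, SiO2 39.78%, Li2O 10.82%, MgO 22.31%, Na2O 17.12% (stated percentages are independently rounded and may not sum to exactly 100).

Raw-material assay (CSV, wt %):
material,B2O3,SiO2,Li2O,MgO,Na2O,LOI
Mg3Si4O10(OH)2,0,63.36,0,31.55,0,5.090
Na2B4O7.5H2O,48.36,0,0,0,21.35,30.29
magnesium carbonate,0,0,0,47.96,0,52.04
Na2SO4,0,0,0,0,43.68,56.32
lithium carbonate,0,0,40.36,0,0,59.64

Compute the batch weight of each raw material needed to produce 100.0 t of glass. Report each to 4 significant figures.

Batch per 100.0 t glass:
  Mg3Si4O10(OH)2: 62.78 t
  Na2B4O7.5H2O: 20.63 t
  magnesium carbonate: 5.216 t
  Na2SO4: 29.11 t
  lithium carbonate: 26.81 t
Total batch = 144.5 t; LOI loss = 44.54 t; yield = 69.18%

All internal work maintains full precision at all times — mid-chain values appear with 4-significant-digit rounding between the steps; each reported result is rounded once only. Derived quantities, including five oxide percentages, net glass mass, the yield, ignition loss, totals, are re-derived from the batch weights per 100.0 t of glass in full precision, exactly as printed in the question or the answer.
Target masses of each oxide per 100.0 t glass:
  B2O3: 9.977% × 100.0 = 9.977 t
  SiO2: 39.78% × 100.0 = 39.78 t
  Li2O: 10.82% × 100.0 = 10.82 t
  MgO: 22.31% × 100.0 = 22.31 t
  Na2O: 17.12% × 100.0 = 17.12 t
Oxide-by-oxide audit on the weights just shown, against the basis in use (summed amounts equal target values within answer rounding):
  B2O3: 20.63·0.4836 = 9.977 t (target 9.977 t)
  SiO2: 62.78·0.6336 = 39.78 t (target 39.78 t)
  Li2O: 26.81·0.4036 = 10.82 t (target 10.82 t)
  MgO: 62.78·0.3155 + 5.216·0.4796 = 22.31 t (target 22.31 t)
  Na2O: 20.63·0.2135 + 29.11·0.4368 = 17.12 t (target 17.12 t)
The glass-mass cross-check: net batch after ignition = 100.0 t (per-oxide target masses sum to 100.0 t; against the stated basis, 100.0 t — deltas are rounding alone).
Batch grand total — Σ batch = 144.5 t; ignition loss, Σ(batch × LOI) = 44.54 t; yield, glass over the total, = 69.18%.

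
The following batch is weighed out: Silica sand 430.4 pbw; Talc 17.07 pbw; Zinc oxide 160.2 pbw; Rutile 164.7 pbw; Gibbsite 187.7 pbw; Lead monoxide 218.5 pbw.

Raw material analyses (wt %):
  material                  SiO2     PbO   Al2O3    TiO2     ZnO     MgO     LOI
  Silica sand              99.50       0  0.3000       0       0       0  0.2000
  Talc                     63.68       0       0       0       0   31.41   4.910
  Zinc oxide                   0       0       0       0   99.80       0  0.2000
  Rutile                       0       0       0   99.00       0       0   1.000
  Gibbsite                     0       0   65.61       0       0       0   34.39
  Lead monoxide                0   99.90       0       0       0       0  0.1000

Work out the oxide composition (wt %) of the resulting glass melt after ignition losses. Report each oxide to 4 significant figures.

Glass mass = 1110 pbw (batch 1179 − LOI 68.43).
Composition: SiO2 39.56%, PbO 19.66%, Al2O3 11.21%, TiO2 14.69%, ZnO 14.40%, MgO 0.4830%

The whole derivation runs at full float precision from start to finish. Rounding to four significant figures governs every in-between result as printed — each reported result is rounded a single time — all derived quantities (glass mass, the six compositions, the totals, the yield, ignition loss) are carried from the weighed amounts for 1110 pbw of glass in full float precision as given in the problem or answer text.
Oxide masses out of the charge:
  SiO2: 430.4·0.9950 + 17.07·0.6368 = 439.1 pbw
  PbO: 218.5·0.9990 = 218.3 pbw
  Al2O3: 430.4·0.003000 + 187.7·0.6561 = 124.4 pbw
  TiO2: 164.7·0.9900 = 163.1 pbw
  ZnO: 160.2·0.9980 = 159.9 pbw
  MgO: 17.07·0.3141 = 5.362 pbw
LOI: 430.4·0.002000 + 17.07·0.04910 + 160.2·0.002000 + 164.7·0.01000 + 187.7·0.3439 + 218.5·0.001000 = 68.43 pbw
Glass = total batch minus LOI = 1179 − 68.43 = 1110 pbw (matching Σ of the oxides)
oxide / glass × 100 gives the wt %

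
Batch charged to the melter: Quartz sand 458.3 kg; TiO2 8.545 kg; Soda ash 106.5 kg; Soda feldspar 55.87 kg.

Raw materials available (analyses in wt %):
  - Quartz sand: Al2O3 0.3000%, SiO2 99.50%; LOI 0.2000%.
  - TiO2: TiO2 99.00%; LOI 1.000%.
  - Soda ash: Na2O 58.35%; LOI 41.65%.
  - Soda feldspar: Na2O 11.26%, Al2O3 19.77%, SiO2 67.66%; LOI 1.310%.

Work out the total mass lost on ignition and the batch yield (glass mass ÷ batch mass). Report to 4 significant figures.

In-progress results are printed rounded to 4 significant figures at each printed step — the working math runs at full float precision end to end; exactly one rounding goes into each reported number — derived quantities are re-derived from the batch weights at 583.1 kg of glass at full precision (LOI, net glass mass, totals, four oxide percentages, yield) as they appear in either problem or answer.
Material-by-material LOI:
  Quartz sand: 458.3 × 0.002000 = 0.9166 kg
  TiO2: 8.545 × 0.01000 = 0.08545 kg
  Soda ash: 106.5 × 0.4165 = 44.36 kg
  Soda feldspar: 55.87 × 0.01310 = 0.7319 kg
Total LOI = 46.09 kg
Glass = batch − LOI = 629.2 − 46.09 = 583.1 kg

LOI loss = 46.09 kg; glass = 583.1 kg; yield = 92.67%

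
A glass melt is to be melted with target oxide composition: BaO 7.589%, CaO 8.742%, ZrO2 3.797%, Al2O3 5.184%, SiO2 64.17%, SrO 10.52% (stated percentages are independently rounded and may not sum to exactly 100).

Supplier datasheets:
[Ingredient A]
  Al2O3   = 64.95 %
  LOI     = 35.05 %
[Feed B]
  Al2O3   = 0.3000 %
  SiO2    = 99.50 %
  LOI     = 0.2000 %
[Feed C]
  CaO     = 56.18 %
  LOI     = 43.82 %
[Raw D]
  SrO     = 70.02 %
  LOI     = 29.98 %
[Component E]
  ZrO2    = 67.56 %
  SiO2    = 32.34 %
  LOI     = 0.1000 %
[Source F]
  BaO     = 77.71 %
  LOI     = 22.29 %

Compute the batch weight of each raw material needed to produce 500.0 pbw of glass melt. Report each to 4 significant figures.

Intermediates are printed rounded to 4 significant figures on the page; full float precision is held end to end; every reported value is rounded only once; the derived quantities (LOI, the totals, the yield, the six compositions, net glass mass) are carried at exact precision using the weight values per 500.0 pbw of glass as they appear in the question or the answer.
Target masses of each oxide per 500.0 pbw glass melt:
  BaO: 7.589% × 500.0 = 37.94 pbw
  CaO: 8.742% × 500.0 = 43.71 pbw
  ZrO2: 3.797% × 500.0 = 18.98 pbw
  Al2O3: 5.184% × 500.0 = 25.92 pbw
  SiO2: 64.17% × 500.0 = 320.8 pbw
  SrO: 10.52% × 500.0 = 52.60 pbw
A balance pass over the oxides, from the weights as reported, at the basis given (sum by sum, the targets are met given rounding of the digits):
  BaO: 48.83·0.7771 = 37.95 pbw (target 37.94 pbw)
  CaO: 77.80·0.5618 = 43.71 pbw (target 43.71 pbw)
  ZrO2: 28.10·0.6756 = 18.98 pbw (target 18.98 pbw)
  Al2O3: 38.46·0.6495 + 313.3·0.003000 = 25.92 pbw (target 25.92 pbw)
  SiO2: 313.3·0.9950 + 28.10·0.3234 = 320.8 pbw (target 320.8 pbw)
  SrO: 75.12·0.7002 = 52.60 pbw (target 52.60 pbw)
Mass balance on the glass: the batch minus its LOI: 500.0 pbw (targets for the oxides total 500.0 pbw; with the basis standing at 500.0 pbw — rounding explains the deltas).
Batch total: Σ batch = 581.6 pbw; loss to ignition Σ batch·LOI = 81.63 pbw; yield, glass over the total, = 85.96%.

Batch per 500.0 pbw glass melt:
  Ingredient A: 38.46 pbw
  Feed B: 313.3 pbw
  Feed C: 77.80 pbw
  Raw D: 75.12 pbw
  Component E: 28.10 pbw
  Source F: 48.83 pbw
Total batch = 581.6 pbw; LOI loss = 81.63 pbw; yield = 85.96%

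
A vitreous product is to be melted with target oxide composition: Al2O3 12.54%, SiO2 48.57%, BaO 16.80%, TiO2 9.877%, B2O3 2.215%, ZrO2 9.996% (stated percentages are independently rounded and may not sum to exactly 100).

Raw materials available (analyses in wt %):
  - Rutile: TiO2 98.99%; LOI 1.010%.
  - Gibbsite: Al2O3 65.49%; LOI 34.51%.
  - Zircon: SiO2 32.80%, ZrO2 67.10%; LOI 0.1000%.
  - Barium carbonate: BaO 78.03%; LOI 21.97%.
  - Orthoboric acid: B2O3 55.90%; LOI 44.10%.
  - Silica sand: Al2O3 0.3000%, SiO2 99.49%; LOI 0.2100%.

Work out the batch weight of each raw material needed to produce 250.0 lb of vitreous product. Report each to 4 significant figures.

Batch per 250.0 lb vitreous product:
  Rutile: 24.94 lb
  Gibbsite: 47.37 lb
  Zircon: 37.24 lb
  Barium carbonate: 53.83 lb
  Orthoboric acid: 9.906 lb
  Silica sand: 109.8 lb
Total batch = 283.1 lb; LOI loss = 33.06 lb; yield = 88.32%

The whole derivation runs at full precision throughout — values along the way are displayed, with 4-significant-figure rounding, in the printout — a single rounding produces every reported value — the derived quantities, including LOI, yield, the totals, the six compositions, glass mass, are re-derived from the weighed amounts for 250.0 lb of glass in exact precision, as they appear in the problem or the answer.
The oxide mass targets at 250.0 lb vitreous product:
  Al2O3: 12.54% × 250.0 = 31.35 lb
  SiO2: 48.57% × 250.0 = 121.4 lb
  BaO: 16.80% × 250.0 = 42.00 lb
  TiO2: 9.877% × 250.0 = 24.69 lb
  B2O3: 2.215% × 250.0 = 5.538 lb
  ZrO2: 9.996% × 250.0 = 24.99 lb
Mass-balance tally per oxide working from each reported weight, under the basis named above (sum by sum, the targets are met within answer rounding):
  Al2O3: 47.37·0.6549 + 109.8·0.003000 = 31.35 lb (target 31.35 lb)
  SiO2: 37.24·0.3280 + 109.8·0.9949 = 121.5 lb (target 121.4 lb)
  BaO: 53.83·0.7803 = 42.00 lb (target 42.00 lb)
  TiO2: 24.94·0.9899 = 24.69 lb (target 24.69 lb)
  B2O3: 9.906·0.5590 = 5.537 lb (target 5.538 lb)
  ZrO2: 37.24·0.6710 = 24.99 lb (target 24.99 lb)
Glass mass check: batch Σ − ignition loss = 250.0 lb (summing oxide targets gives 250.0 lb; stated basis 250.0 lb — gaps are rounding artifacts).
Adding the batch up: Σ batch = 283.1 lb; loss to ignition Σ batch·LOI = 33.06 lb; as yield: glass ÷ batch → 88.32%.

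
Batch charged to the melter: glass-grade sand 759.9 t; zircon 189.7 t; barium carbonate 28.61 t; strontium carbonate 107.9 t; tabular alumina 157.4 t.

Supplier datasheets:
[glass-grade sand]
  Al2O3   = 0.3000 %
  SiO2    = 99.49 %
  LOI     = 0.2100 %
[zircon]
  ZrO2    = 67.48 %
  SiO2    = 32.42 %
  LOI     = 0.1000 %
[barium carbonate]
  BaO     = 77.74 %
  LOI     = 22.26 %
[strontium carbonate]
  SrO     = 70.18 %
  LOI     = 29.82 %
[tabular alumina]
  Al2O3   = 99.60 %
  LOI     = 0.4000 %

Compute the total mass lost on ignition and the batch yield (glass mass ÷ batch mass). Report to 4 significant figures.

In-progress results are printed, rounded to 4 significant digits, within the worked lines; all internal work runs at full precision from first step to last; every reported value is rounded only once — the derived quantities are carried from the batch weights per 1203 t of glass in full precision (glass mass, the totals, ignition loss, the yield, five oxide percentages), as given in either problem or answer.
Each material's LOI contribution:
  glass-grade sand: 759.9 × 0.002100 = 1.596 t
  zircon: 189.7 × 0.001000 = 0.1897 t
  barium carbonate: 28.61 × 0.2226 = 6.369 t
  strontium carbonate: 107.9 × 0.2982 = 32.18 t
  tabular alumina: 157.4 × 0.004000 = 0.6296 t
Total LOI = 40.96 t
Glass = batch − LOI = 1244 − 40.96 = 1203 t

LOI loss = 40.96 t; glass = 1203 t; yield = 96.71%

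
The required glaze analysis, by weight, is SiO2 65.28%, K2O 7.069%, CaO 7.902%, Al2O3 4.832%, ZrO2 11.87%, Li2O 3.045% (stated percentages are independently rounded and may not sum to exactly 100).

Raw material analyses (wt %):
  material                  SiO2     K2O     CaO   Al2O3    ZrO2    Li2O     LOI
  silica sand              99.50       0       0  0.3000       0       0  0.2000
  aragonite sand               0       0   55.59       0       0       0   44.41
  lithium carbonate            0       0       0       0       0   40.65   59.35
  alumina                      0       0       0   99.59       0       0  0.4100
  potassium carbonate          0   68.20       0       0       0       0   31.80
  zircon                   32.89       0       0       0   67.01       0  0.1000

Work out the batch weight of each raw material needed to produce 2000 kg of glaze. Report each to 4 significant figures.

Batch per 2000 kg glaze:
  silica sand: 1195 kg
  aragonite sand: 284.3 kg
  lithium carbonate: 149.8 kg
  alumina: 93.44 kg
  potassium carbonate: 207.3 kg
  zircon: 354.3 kg
Total batch = 2284 kg; LOI loss = 284.2 kg; yield = 87.56%

The working math carries full float precision at every stage; values along the way are shown, with 4-significant-digit rounding, between the steps. Each reported value is rounded just once; the derived quantities are rebuilt in full float precision (the six compositions, ignition loss, yield, the totals, net glass mass) starting from the weights at 2000 kg of glass as given in problem or answer.
The oxide mass targets at 2000 kg glaze:
  SiO2: 65.28% × 2000 = 1306 kg
  K2O: 7.069% × 2000 = 141.4 kg
  CaO: 7.902% × 2000 = 158.0 kg
  Al2O3: 4.832% × 2000 = 96.64 kg
  ZrO2: 11.87% × 2000 = 237.4 kg
  Li2O: 3.045% × 2000 = 60.90 kg
Balance tally, oxide-wise, per the reported batch figures, against the basis in use (each sum matches its target mass net of answer rounding effects):
  SiO2: 1195·0.9950 + 354.3·0.3289 = 1306 kg (target 1306 kg)
  K2O: 207.3·0.6820 = 141.4 kg (target 141.4 kg)
  CaO: 284.3·0.5559 = 158.0 kg (target 158.0 kg)
  Al2O3: 1195·0.003000 + 93.44·0.9959 = 96.64 kg (target 96.64 kg)
  ZrO2: 354.3·0.6701 = 237.4 kg (target 237.4 kg)
  Li2O: 149.8·0.4065 = 60.89 kg (target 60.90 kg)
Consistency of the glass mass: batch total minus LOI = 2000 kg (the targets, summed, come to 2000 kg; against the stated basis, 2000 kg — deltas are rounding alone).
Batch total: Σ batch = 2284 kg; ignition loss, Σ(batch × LOI) = 284.2 kg; yield, glass over the total, = 87.56%.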